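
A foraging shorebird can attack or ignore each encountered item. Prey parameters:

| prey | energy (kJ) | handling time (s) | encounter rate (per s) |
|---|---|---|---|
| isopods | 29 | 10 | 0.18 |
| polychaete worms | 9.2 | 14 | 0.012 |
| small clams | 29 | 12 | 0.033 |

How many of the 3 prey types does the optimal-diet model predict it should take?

2

Profitabilities (E/h, kJ/s): isopods 2.9, small clams 2.42, polychaete worms 0.657. Add prey in this order while the next type's profitability exceeds the intake rate on those already taken.
Rate on top 1: 1.864. small clams: 2.42 > 1.864 → include.
Rate on top 2: 1.933. polychaete worms: 0.657 < 1.933 → exclude; stop.
Optimal diet: isopods, small clams — 2 of 3 types.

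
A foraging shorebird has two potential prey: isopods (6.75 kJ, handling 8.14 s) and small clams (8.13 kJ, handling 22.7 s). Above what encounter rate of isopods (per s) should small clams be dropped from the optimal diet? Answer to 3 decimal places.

0.093 per s

At the threshold, the rate on isopods alone equals the profitability of small clams: λ·6.75/(1 + λ·8.14) = 8.13/22.7 = 0.3581.
Rearranging, λ(6.75 − 0.3581×8.14) = 0.3581, so λ = 0.3581/3.835 = 0.0934 per s.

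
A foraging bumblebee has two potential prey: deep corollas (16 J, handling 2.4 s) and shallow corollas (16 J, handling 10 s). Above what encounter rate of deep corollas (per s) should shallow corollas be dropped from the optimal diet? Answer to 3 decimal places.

0.132 per s

The zero-one rule: include shallow corollas iff E₂/h₂ > λE₁/(1+λh₁). Equality gives the switch point.
λE₁h₂ = E₂ + λE₂h₁ ⇒ λ = E₂/(E₁h₂ − E₂h₁) = 16/(160 − 38.4) = 0.1316 per s.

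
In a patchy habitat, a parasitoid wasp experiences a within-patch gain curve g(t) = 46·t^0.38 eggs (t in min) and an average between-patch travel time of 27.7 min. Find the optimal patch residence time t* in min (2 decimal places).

16.98 min

Maximise g(t)/(T+t): set derivative to zero → g'(t)(T+t) = g(t).
g'(t) = 0.38·46·t^-0.62. Setting 0.38·46·t^-0.62 = 46·t^0.38/(27.7+t) gives 0.38(27.7+t) = t, so 0.62·t = 0.38×27.7.
t* = 0.38×27.7/0.62 = 16.98 min.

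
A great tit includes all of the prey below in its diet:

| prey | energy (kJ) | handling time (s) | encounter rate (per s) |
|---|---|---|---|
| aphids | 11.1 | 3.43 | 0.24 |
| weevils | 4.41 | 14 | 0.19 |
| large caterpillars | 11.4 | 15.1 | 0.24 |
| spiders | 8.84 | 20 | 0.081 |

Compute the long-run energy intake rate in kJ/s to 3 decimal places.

R = Σλ_iE_i / (1 + Σλ_ih_i)
Numerator: 0.24×11.1 + 0.19×4.41 + 0.24×11.4 + 0.081×8.84 = 6.954
Denominator: 1 + 0.24×3.43 + 0.19×14 + 0.24×15.1 + 0.081×20 = 9.727
R = 6.954/9.727 = 0.7149 kJ/s

0.715 kJ/s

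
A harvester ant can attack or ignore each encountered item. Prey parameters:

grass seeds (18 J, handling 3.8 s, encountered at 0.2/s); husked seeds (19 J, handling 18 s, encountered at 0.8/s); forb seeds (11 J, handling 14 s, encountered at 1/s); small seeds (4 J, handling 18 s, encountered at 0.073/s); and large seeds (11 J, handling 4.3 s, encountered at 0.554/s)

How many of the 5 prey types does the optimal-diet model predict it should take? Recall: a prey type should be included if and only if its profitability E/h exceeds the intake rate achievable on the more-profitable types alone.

2

Rank by E/h (J/s): grass seeds 4.74, large seeds 2.56, husked seeds 1.06, forb seeds 0.786, small seeds 0.222. Include each in turn until the next type's E/h falls below the running intake rate.
Rate on top 1: 2.045. large seeds: 2.56 > 2.045 → include.
Rate on top 2: 2.34. husked seeds: 1.06 < 2.34 → exclude; stop.
Optimal diet: grass seeds, large seeds — 2 of 5 types.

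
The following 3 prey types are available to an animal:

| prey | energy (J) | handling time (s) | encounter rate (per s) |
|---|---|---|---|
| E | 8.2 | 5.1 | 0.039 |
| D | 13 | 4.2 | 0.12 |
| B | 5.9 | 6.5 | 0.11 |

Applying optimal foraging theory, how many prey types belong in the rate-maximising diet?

Profitabilities (E/h, J/s): D 3.1, E 1.61, B 0.908. Add prey in this order while the next type's profitability exceeds the intake rate on those already taken.
Rate on top 1: 1.037. E: 1.61 > 1.037 → include.
Rate on top 2: 1.104. B: 0.908 < 1.104 → exclude; stop.
Optimal diet: D, E — 2 of 3 types.

2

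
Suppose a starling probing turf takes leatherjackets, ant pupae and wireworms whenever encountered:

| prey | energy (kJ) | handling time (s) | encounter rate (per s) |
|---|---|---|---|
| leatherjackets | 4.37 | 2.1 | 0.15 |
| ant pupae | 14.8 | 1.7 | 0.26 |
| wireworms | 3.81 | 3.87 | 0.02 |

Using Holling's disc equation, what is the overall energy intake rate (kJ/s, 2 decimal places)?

R = Σλ_iE_i / (1 + Σλ_ih_i)
Numerator: 0.15×4.37 + 0.26×14.8 + 0.02×3.81 = 4.58
Denominator: 1 + 0.15×2.1 + 0.26×1.7 + 0.02×3.87 = 1.834
R = 4.58/1.834 = 2.497 kJ/s

2.50 kJ/s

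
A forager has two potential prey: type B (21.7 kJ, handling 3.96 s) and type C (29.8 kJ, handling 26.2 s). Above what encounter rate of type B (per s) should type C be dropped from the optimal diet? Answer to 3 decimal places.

At the threshold, the rate on type B alone equals the profitability of type C: λ·21.7/(1 + λ·3.96) = 29.8/26.2 = 1.137.
Rearranging, λ(21.7 − 1.137×3.96) = 1.137, so λ = 1.137/17.2 = 0.06614 per s.

0.066 per s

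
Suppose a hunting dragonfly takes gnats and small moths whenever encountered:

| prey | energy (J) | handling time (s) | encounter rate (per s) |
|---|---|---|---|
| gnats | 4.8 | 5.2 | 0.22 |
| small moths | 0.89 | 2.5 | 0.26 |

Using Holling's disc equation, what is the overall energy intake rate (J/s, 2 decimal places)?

0.46 J/s

R = Σλ_iE_i / (1 + Σλ_ih_i)
Numerator: 0.22×4.8 + 0.26×0.89 = 1.287
Denominator: 1 + 0.22×5.2 + 0.26×2.5 = 2.794
R = 1.287/2.794 = 0.4608 J/s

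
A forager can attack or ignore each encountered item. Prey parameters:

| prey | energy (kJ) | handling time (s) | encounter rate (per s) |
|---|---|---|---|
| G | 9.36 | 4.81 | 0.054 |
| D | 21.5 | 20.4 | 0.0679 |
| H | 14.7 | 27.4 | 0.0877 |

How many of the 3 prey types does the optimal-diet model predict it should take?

E/h in descending order: G 1.95, D 1.05, H 0.536 kJ/s. The optimal diet is the largest prefix of this list for which every included type satisfies E_i/h_i > R on the types above it.
Rate on top 1: 0.4012. D: 1.05 > 0.4012 → include.
Rate on top 2: 0.743. H: 0.536 < 0.743 → exclude; stop.
Optimal diet: G, D — 2 of 3 types.

2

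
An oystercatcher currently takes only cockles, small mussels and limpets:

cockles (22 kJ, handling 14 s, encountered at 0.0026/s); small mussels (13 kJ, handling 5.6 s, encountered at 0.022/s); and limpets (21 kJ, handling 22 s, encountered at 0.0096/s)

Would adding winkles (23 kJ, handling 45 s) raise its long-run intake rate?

Intake rate on the current diet: R = (0.0026×22 + 0.022×13 + 0.0096×21) / (1 + 0.0026×14 + 0.022×5.6 + 0.0096×22) = 0.5448/1.371 = 0.3974 kJ/s.
Profitability of winkles: 23/45 = 0.5111 kJ/s.
Since 0.5111 > R, including winkles increases the long-run rate.

Yes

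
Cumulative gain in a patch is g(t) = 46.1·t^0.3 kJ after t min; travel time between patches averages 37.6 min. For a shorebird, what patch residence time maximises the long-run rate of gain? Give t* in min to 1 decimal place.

16.1 min

Maximise g(t)/(T+t): set derivative to zero → g'(t)(T+t) = g(t).
g'(t) = 0.3·46.1·t^-0.7. Setting 0.3·46.1·t^-0.7 = 46.1·t^0.3/(37.6+t) gives 0.3(37.6+t) = t, so 0.70·t = 0.3×37.6.
t* = 0.3×37.6/0.70 = 16.11 min.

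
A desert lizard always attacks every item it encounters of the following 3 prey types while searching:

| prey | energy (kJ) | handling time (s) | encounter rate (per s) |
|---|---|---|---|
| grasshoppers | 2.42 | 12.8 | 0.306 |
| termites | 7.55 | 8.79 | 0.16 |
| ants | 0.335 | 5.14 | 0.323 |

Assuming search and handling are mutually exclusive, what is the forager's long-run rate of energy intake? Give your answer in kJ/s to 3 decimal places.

0.258 kJ/s

Energy encountered per unit search time: 0.306×2.42 + 0.16×7.55 + 0.323×0.335 = 2.057 kJ/s.
Handling time per unit search time: 0.306×12.8 + 0.16×8.79 + 0.323×5.14 = 6.983.
Rate = 2.057/(1 + 6.983) = 0.2576 kJ/s.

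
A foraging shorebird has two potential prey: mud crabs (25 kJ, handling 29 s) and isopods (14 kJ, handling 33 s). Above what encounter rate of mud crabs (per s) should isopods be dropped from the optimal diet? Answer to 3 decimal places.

The zero-one rule: include isopods iff E₂/h₂ > λE₁/(1+λh₁). Equality gives the switch point.
λE₁h₂ = E₂ + λE₂h₁ ⇒ λ = E₂/(E₁h₂ − E₂h₁) = 14/(825 − 406) = 0.03341 per s.

0.033 per s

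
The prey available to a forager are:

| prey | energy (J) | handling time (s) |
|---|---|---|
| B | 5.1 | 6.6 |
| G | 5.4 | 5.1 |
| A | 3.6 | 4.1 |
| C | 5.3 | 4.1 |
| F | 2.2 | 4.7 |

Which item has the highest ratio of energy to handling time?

In descending order of E/h:
C: 5.3/4.1 = 1.29 J/s
G: 5.4/5.1 = 1.06 J/s
A: 3.6/4.1 = 0.878 J/s
B: 5.1/6.6 = 0.773 J/s
F: 2.2/4.7 = 0.468 J/s

C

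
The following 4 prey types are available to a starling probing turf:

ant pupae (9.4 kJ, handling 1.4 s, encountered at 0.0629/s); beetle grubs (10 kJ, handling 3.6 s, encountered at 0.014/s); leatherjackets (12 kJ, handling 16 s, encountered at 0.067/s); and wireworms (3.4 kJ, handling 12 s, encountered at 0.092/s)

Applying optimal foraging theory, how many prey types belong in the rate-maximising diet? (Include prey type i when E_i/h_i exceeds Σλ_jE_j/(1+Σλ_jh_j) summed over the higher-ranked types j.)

3

Profitabilities (E/h, kJ/s): ant pupae 6.71, beetle grubs 2.78, leatherjackets 0.75, wireworms 0.283. Add prey in this order while the next type's profitability exceeds the intake rate on those already taken.
Rate on top 1: 0.5434. beetle grubs: 2.78 > 0.5434 → include.
Rate on top 2: 0.6423. leatherjackets: 0.75 > 0.6423 → include.
Rate on top 3: 0.6945. wireworms: 0.283 < 0.6945 → exclude; stop.
Optimal diet: ant pupae, beetle grubs, leatherjackets — 3 of 4 types.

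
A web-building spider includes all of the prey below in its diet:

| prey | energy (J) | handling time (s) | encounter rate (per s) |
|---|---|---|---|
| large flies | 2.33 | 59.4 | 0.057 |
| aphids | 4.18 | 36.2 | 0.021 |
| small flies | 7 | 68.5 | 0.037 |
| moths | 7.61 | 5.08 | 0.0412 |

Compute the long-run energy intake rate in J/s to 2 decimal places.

0.10 J/s

R = Σλ_iE_i / (1 + Σλ_ih_i)
Numerator: 0.057×2.33 + 0.021×4.18 + 0.037×7 + 0.0412×7.61 = 0.7931
Denominator: 1 + 0.057×59.4 + 0.021×36.2 + 0.037×68.5 + 0.0412×5.08 = 7.89
R = 0.7931/7.89 = 0.1005 J/s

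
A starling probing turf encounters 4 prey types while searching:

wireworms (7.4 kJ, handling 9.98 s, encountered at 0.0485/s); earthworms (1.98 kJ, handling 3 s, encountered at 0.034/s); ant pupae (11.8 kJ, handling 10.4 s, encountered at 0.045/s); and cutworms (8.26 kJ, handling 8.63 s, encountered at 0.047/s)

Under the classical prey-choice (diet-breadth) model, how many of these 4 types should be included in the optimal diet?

4

E/h in descending order: ant pupae 1.13, cutworms 0.957, wireworms 0.741, earthworms 0.66 kJ/s. The optimal diet is the largest prefix of this list for which every included type satisfies E_i/h_i > R on the types above it.
Rate on top 1: 0.3617. cutworms: 0.957 > 0.3617 → include.
Rate on top 2: 0.4906. wireworms: 0.741 > 0.4906 → include.
Rate on top 3: 0.5421. earthworms: 0.66 > 0.5421 → include.
Optimal diet: ant pupae, cutworms, wireworms, earthworms — 4 of 4 types.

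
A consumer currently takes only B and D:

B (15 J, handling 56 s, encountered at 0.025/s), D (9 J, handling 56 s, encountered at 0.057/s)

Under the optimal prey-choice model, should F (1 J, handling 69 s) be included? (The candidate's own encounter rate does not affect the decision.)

No

On B and D alone, R = ΣλE/(1+Σλh) = 0.888/5.592 = 0.1588 J/s.
F: E/h = 1/69 = 0.01449 J/s.
0.01449 < 0.1588, so adding F would lower the average — exclude it.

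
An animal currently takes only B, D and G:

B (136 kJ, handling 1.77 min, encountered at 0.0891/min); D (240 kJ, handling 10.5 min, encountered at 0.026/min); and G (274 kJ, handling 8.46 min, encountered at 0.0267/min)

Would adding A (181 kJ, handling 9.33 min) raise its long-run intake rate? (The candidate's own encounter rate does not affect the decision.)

Yes

On B, D and G alone, R = ΣλE/(1+Σλh) = 25.67/1.657 = 15.5 kJ/min.
Profitability of A: 181/9.33 = 19.4 kJ/min.
19.4 > 15.5, so adding A raises the average — include it.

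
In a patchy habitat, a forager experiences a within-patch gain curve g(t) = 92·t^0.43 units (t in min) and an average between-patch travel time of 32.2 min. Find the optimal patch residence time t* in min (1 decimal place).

24.3 min

Optimal t* satisfies g'(t*) = g(t*)/(T + t*).
g'(t) = 0.43·92·t^-0.57. Setting 0.43·92·t^-0.57 = 92·t^0.43/(32.2+t) gives 0.43(32.2+t) = t, so 0.57·t = 0.43×32.2.
t* = 0.43×32.2/0.57 = 24.29 min.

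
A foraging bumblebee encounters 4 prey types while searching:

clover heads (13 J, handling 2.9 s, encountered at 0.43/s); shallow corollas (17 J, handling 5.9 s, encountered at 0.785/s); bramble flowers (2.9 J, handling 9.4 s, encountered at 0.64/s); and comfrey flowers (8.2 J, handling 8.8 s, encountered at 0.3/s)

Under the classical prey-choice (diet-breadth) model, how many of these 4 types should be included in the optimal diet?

Profitabilities (E/h, J/s): clover heads 4.48, shallow corollas 2.88, comfrey flowers 0.932, bramble flowers 0.309. Add prey in this order while the next type's profitability exceeds the intake rate on those already taken.
Rate on top 1: 2.488. shallow corollas: 2.88 > 2.488 → include.
Rate on top 2: 2.753. comfrey flowers: 0.932 < 2.753 → exclude; stop.
Optimal diet: clover heads, shallow corollas — 2 of 4 types.

2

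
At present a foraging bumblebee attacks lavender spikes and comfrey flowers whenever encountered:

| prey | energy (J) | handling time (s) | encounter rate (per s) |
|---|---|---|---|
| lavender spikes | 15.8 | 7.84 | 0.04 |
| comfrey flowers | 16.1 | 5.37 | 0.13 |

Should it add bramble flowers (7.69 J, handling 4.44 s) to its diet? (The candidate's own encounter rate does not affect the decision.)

Intake rate on the current diet: R = (0.04×15.8 + 0.13×16.1) / (1 + 0.04×7.84 + 0.13×5.37) = 2.725/2.012 = 1.355 J/s.
bramble flowers: E/h = 7.69/4.44 = 1.732 J/s.
Since 1.732 > R, including bramble flowers increases the long-run rate.

Yes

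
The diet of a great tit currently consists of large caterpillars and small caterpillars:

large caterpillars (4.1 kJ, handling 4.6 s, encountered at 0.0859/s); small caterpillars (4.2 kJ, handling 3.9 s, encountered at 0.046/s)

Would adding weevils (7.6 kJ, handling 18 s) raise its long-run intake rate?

Yes

On large caterpillars and small caterpillars alone, R = ΣλE/(1+Σλh) = 0.5454/1.575 = 0.3464 kJ/s.
Profitability of weevils: 7.6/18 = 0.4222 kJ/s.
Since 0.4222 > R, including weevils increases the long-run rate.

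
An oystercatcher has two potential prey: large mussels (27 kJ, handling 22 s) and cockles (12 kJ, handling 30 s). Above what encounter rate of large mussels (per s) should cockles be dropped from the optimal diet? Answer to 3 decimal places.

Drop cockles once their profitability E₂/h₂ falls below the rate achievable on large mussels alone: E₂/h₂ = λE₁/(1 + λh₁).
Solve for λ: λE₁h₂ = E₂(1 + λh₁) → λ(E₁h₂ − E₂h₁) = E₂ → λ = E₂/(E₁h₂ − E₂h₁).
λ = 12/(27×30 − 12×22) = 12/546 = 0.02198 per s.

0.022 per s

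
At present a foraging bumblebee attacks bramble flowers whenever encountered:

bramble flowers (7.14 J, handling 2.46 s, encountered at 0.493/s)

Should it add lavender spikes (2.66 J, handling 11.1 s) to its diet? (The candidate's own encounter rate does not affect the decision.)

Intake rate on the current diet: R = (0.493×7.14) / (1 + 0.493×2.46) = 3.52/2.213 = 1.591 J/s.
lavender spikes: E/h = 2.66/11.1 = 0.2396 J/s.
0.2396 < 1.591, so adding lavender spikes would lower the average — exclude it.

No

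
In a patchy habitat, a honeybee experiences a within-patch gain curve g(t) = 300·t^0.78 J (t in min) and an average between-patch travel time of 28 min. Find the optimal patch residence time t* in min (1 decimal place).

Maximise g(t)/(T+t): set derivative to zero → g'(t)(T+t) = g(t).
g'(t) = 0.78·300·t^-0.22. Setting 0.78·300·t^-0.22 = 300·t^0.78/(28+t) gives 0.78(28+t) = t, so 0.22·t = 0.78×28.
t* = 0.78×28/0.22 = 99.27 min.

99.3 min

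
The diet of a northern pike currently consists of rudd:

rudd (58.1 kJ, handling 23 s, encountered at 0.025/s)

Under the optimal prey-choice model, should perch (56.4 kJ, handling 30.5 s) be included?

Yes

Current rate: (0.025×58.1)/(1 + 0.025×23) = 0.9222 kJ/s.
Profitability of perch: 56.4/30.5 = 1.849 kJ/s.
1.849 > 0.9222, so adding perch raises the average — include it.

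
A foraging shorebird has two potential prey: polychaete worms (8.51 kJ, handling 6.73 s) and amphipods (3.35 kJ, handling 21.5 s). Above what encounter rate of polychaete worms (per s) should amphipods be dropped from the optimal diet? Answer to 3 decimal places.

The zero-one rule: include amphipods iff E₂/h₂ > λE₁/(1+λh₁). Equality gives the switch point.
λE₁h₂ = E₂ + λE₂h₁ ⇒ λ = E₂/(E₁h₂ − E₂h₁) = 3.35/(183 − 22.55) = 0.02088 per s.

0.021 per s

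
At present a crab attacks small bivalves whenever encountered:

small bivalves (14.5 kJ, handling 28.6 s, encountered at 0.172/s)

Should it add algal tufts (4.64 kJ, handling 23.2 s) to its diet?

No

Current rate: (0.172×14.5)/(1 + 0.172×28.6) = 0.4213 kJ/s.
algal tufts: E/h = 4.64/23.2 = 0.2 kJ/s.
0.2 < 0.4213, so adding algal tufts would lower the average — exclude it.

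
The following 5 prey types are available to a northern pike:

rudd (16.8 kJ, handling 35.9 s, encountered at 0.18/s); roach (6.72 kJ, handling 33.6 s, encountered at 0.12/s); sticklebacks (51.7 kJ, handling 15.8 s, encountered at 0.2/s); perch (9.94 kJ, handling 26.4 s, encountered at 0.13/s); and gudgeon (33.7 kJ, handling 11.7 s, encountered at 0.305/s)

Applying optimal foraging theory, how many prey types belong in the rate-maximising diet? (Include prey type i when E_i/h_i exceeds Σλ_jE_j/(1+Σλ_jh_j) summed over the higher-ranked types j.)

2

E/h in descending order: sticklebacks 3.27, gudgeon 2.88, rudd 0.468, perch 0.377, roach 0.2 kJ/s. The optimal diet is the largest prefix of this list for which every included type satisfies E_i/h_i > R on the types above it.
Rate on top 1: 2.486. gudgeon: 2.88 > 2.486 → include.
Rate on top 2: 2.668. rudd: 0.468 < 2.668 → exclude; stop.
Optimal diet: sticklebacks, gudgeon — 2 of 5 types.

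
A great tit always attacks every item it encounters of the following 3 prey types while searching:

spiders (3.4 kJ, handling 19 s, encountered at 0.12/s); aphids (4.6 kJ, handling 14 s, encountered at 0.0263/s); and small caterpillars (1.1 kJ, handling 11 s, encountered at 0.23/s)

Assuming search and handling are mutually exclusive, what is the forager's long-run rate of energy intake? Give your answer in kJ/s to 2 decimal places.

0.13 kJ/s

R = (0.12×3.4 + 0.0263×4.6 + 0.23×1.1) / (1 + 0.12×19 + 0.0263×14 + 0.23×11) = 0.782/6.178 = 0.1266 kJ/s.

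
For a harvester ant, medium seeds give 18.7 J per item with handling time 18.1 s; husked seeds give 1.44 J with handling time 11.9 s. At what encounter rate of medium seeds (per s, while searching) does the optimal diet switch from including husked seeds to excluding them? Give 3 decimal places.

Drop husked seeds once their profitability E₂/h₂ falls below the rate achievable on medium seeds alone: E₂/h₂ = λE₁/(1 + λh₁).
Solve for λ: λE₁h₂ = E₂(1 + λh₁) → λ(E₁h₂ − E₂h₁) = E₂ → λ = E₂/(E₁h₂ − E₂h₁).
λ = 1.44/(18.7×11.9 − 1.44×18.1) = 1.44/196.5 = 0.00733 per s.

0.007 per s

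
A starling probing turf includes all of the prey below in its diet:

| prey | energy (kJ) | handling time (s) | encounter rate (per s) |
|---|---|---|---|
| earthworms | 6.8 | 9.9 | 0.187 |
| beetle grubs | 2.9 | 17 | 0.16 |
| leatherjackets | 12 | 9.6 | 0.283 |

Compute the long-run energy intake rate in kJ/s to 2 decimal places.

R = (0.187×6.8 + 0.16×2.9 + 0.283×12) / (1 + 0.187×9.9 + 0.16×17 + 0.283×9.6) = 5.132/8.288 = 0.6192 kJ/s.

0.62 kJ/s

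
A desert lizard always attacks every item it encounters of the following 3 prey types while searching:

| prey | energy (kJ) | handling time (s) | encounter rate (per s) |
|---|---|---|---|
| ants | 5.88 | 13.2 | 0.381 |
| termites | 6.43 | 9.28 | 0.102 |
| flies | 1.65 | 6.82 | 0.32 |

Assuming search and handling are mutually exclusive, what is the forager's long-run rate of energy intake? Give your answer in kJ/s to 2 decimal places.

R = Σλ_iE_i / (1 + Σλ_ih_i)
Numerator: 0.381×5.88 + 0.102×6.43 + 0.32×1.65 = 3.424
Denominator: 1 + 0.381×13.2 + 0.102×9.28 + 0.32×6.82 = 9.158
R = 3.424/9.158 = 0.3739 kJ/s

0.37 kJ/s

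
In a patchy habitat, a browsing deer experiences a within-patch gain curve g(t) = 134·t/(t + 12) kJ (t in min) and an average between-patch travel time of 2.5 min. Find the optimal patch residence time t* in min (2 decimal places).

5.48 min

Maximise g(t)/(T+t): set derivative to zero → g'(t)(T+t) = g(t).
g'(t) = 134·12/(t + 12)². Setting 134·12/(t+12)² = 134t/[(t+12)(2.5+t)] gives 12(2.5+t) = t(t+12), so t² = 12×2.5 = 30.
t* = √30 = 5.477 min.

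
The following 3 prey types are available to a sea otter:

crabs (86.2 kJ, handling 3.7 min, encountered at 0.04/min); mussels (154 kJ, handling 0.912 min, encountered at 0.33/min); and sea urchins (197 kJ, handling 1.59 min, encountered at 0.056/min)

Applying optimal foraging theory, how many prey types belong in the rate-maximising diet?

2

E/h in descending order: mussels 169, sea urchins 124, crabs 23.3 kJ/min. The optimal diet is the largest prefix of this list for which every included type satisfies E_i/h_i > R on the types above it.
Rate on top 1: 39.06. sea urchins: 124 > 39.06 → include.
Rate on top 2: 44.5. crabs: 23.3 < 44.5 → exclude; stop.
Optimal diet: mussels, sea urchins — 2 of 3 types.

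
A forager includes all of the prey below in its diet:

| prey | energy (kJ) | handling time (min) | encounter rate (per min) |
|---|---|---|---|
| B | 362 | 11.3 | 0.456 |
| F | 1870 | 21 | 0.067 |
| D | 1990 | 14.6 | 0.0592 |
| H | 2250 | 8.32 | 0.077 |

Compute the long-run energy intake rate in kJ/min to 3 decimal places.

R = (0.456×362 + 0.067×1870 + 0.0592×1990 + 0.077×2250) / (1 + 0.456×11.3 + 0.067×21 + 0.0592×14.6 + 0.077×8.32) = 581.4/9.065 = 64.14 kJ/min.

64.141 kJ/min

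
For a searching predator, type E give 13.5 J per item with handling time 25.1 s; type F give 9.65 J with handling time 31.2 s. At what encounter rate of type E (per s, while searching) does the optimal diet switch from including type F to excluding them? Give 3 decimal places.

The zero-one rule: include type F iff E₂/h₂ > λE₁/(1+λh₁). Equality gives the switch point.
λE₁h₂ = E₂ + λE₂h₁ ⇒ λ = E₂/(E₁h₂ − E₂h₁) = 9.65/(421.2 − 242.2) = 0.05392 per s.

0.054 per s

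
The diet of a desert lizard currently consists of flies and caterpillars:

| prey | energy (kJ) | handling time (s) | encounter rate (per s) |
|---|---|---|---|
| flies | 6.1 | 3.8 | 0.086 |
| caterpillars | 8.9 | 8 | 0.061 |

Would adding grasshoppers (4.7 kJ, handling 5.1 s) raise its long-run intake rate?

Yes

Intake rate on the current diet: R = (0.086×6.1 + 0.061×8.9) / (1 + 0.086×3.8 + 0.061×8) = 1.067/1.815 = 0.5882 kJ/s.
Profitability of grasshoppers: 4.7/5.1 = 0.9216 kJ/s.
Since 0.9216 > R, including grasshoppers increases the long-run rate.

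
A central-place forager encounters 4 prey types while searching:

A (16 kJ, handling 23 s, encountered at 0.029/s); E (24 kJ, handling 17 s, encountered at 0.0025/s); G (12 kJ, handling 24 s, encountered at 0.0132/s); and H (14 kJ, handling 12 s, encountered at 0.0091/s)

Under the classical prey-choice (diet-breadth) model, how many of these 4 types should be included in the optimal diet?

Profitabilities (E/h, kJ/s): E 1.41, H 1.17, A 0.696, G 0.5. Add prey in this order while the next type's profitability exceeds the intake rate on those already taken.
Rate on top 1: 0.05755. H: 1.17 > 0.05755 → include.
Rate on top 2: 0.1627. A: 0.696 > 0.1627 → include.
Rate on top 3: 0.3582. G: 0.5 > 0.3582 → include.
Optimal diet: E, H, A, G — 4 of 4 types.

4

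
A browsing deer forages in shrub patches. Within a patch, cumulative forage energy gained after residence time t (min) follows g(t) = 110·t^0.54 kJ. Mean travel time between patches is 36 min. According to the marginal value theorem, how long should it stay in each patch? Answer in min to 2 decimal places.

Maximise g(t)/(T+t): set derivative to zero → g'(t)(T+t) = g(t).
g'(t) = 0.54·110·t^-0.46. Setting 0.54·110·t^-0.46 = 110·t^0.54/(36+t) gives 0.54(36+t) = t, so 0.46·t = 0.54×36.
t* = 0.54×36/0.46 = 42.26 min.

42.26 min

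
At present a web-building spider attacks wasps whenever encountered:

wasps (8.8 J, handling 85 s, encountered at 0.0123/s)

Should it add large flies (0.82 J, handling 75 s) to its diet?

Intake rate on the current diet: R = (0.0123×8.8) / (1 + 0.0123×85) = 0.1082/2.046 = 0.05292 J/s.
Profitability of large flies: 0.82/75 = 0.01093 J/s.
Since 0.01093 < R, time spent handling large flies is better spent searching.

No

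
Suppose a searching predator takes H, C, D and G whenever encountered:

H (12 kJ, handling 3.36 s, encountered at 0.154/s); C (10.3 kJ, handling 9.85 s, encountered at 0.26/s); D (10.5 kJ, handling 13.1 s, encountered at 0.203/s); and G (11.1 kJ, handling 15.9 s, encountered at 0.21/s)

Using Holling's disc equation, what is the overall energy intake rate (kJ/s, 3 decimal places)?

Energy encountered per unit search time: 0.154×12 + 0.26×10.3 + 0.203×10.5 + 0.21×11.1 = 8.989 kJ/s.
Handling time per unit search time: 0.154×3.36 + 0.26×9.85 + 0.203×13.1 + 0.21×15.9 = 9.077.
Rate = 8.989/(1 + 9.077) = 0.892 kJ/s.

0.892 kJ/s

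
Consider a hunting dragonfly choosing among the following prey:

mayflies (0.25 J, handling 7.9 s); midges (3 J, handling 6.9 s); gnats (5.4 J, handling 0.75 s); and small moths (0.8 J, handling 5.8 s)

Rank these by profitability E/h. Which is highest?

In descending order of E/h:
gnats: 5.4/0.75 = 7.2 J/s
midges: 3/6.9 = 0.435 J/s
small moths: 0.8/5.8 = 0.138 J/s
mayflies: 0.25/7.9 = 0.0316 J/s

gnats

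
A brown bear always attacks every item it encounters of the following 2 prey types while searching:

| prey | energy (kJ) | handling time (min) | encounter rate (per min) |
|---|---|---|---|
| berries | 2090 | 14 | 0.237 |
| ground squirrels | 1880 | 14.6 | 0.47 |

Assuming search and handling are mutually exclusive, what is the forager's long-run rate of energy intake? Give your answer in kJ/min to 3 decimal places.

123.339 kJ/min

Energy encountered per unit search time: 0.237×2090 + 0.47×1880 = 1379 kJ/min.
Handling time per unit search time: 0.237×14 + 0.47×14.6 = 10.18.
Rate = 1379/(1 + 10.18) = 123.3 kJ/min.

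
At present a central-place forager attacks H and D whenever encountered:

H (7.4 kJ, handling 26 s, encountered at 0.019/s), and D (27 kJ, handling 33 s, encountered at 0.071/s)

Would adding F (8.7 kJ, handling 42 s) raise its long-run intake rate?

Intake rate on the current diet: R = (0.019×7.4 + 0.071×27) / (1 + 0.019×26 + 0.071×33) = 2.058/3.837 = 0.5363 kJ/s.
Profitability of F: 8.7/42 = 0.2071 kJ/s.
Since 0.2071 < R, time spent handling F is better spent searching.

No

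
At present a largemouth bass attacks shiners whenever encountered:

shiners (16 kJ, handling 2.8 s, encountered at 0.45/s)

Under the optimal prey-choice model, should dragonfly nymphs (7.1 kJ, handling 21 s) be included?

No

Current rate: (0.45×16)/(1 + 0.45×2.8) = 3.186 kJ/s.
dragonfly nymphs: E/h = 7.1/21 = 0.3381 kJ/s.
Since 0.3381 < R, time spent handling dragonfly nymphs is better spent searching.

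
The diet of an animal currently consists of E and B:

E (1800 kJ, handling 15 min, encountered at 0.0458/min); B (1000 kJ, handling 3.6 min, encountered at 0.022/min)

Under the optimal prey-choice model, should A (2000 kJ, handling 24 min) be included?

On E and B alone, R = ΣλE/(1+Σλh) = 104.4/1.766 = 59.13 kJ/min.
A: E/h = 2000/24 = 83.33 kJ/min.
Since 83.33 > R, including A increases the long-run rate.

Yes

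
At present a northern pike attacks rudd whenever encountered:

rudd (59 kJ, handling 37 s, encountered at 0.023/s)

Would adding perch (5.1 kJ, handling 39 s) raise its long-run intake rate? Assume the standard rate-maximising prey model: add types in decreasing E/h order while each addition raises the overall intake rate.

Intake rate on the current diet: R = (0.023×59) / (1 + 0.023×37) = 1.357/1.851 = 0.7331 kJ/s.
perch: E/h = 5.1/39 = 0.1308 kJ/s.
0.1308 < 0.7331, so adding perch would lower the average — exclude it.

No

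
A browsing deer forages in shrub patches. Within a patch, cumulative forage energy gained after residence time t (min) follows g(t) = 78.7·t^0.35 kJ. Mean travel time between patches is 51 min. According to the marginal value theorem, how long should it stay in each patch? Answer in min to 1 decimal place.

27.5 min

By the marginal value theorem, leave when the instantaneous gain rate g'(t) equals the habitat-wide average g(t)/(T + t).
g'(t) = 0.35·78.7·t^-0.65. Setting 0.35·78.7·t^-0.65 = 78.7·t^0.35/(51+t) gives 0.35(51+t) = t, so 0.65·t = 0.35×51.
t* = 0.35×51/0.65 = 27.46 min.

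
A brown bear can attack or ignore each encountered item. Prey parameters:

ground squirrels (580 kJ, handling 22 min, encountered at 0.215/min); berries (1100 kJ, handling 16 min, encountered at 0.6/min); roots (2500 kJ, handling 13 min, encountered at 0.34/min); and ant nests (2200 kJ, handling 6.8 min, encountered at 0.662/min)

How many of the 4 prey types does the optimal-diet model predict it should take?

1

E/h in descending order: ant nests 324, roots 192, berries 68.8, ground squirrels 26.4 kJ/min. The optimal diet is the largest prefix of this list for which every included type satisfies E_i/h_i > R on the types above it.
Rate on top 1: 264.7. roots: 192 < 264.7 → exclude; stop.
Optimal diet: ant nests — 1 of 4 types.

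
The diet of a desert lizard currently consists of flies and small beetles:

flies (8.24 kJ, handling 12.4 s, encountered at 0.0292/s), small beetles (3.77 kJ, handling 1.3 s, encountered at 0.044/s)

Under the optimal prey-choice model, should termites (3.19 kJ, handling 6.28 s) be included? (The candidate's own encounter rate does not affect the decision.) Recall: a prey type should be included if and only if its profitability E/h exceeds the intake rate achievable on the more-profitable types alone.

Current rate: (0.0292×8.24 + 0.044×3.77)/(1 + 0.0292×12.4 + 0.044×1.3) = 0.2864 kJ/s.
termites: E/h = 3.19/6.28 = 0.508 kJ/s.
Since 0.508 > R, including termites increases the long-run rate.

Yes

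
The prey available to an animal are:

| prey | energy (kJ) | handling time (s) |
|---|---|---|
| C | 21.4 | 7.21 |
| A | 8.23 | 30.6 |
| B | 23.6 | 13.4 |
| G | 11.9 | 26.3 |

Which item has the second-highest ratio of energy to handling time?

B

In descending order of E/h:
C: 21.4/7.21 = 2.97 kJ/s
B: 23.6/13.4 = 1.76 kJ/s
G: 11.9/26.3 = 0.452 kJ/s
A: 8.23/30.6 = 0.269 kJ/s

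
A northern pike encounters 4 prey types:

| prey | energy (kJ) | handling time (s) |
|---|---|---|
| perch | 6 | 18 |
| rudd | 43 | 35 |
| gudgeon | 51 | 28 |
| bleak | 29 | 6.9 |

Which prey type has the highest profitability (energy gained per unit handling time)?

Profitability E/h (kJ/s): perch = 6/18 = 0.333, rudd = 43/35 = 1.23, gudgeon = 51/28 = 1.82, bleak = 29/6.9 = 4.2.
Ranked: bleak > gudgeon > rudd > perch.

bleak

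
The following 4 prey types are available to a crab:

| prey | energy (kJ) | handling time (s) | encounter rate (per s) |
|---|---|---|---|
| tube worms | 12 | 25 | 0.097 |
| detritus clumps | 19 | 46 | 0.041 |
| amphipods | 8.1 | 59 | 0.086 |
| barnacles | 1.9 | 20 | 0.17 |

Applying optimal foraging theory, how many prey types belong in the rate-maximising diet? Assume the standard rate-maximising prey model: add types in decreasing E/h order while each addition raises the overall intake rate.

2

Profitabilities (E/h, kJ/s): tube worms 0.48, detritus clumps 0.413, amphipods 0.137, barnacles 0.095. Add prey in this order while the next type's profitability exceeds the intake rate on those already taken.
Rate on top 1: 0.3399. detritus clumps: 0.413 > 0.3399 → include.
Rate on top 2: 0.3658. amphipods: 0.137 < 0.3658 → exclude; stop.
Optimal diet: tube worms, detritus clumps — 2 of 4 types.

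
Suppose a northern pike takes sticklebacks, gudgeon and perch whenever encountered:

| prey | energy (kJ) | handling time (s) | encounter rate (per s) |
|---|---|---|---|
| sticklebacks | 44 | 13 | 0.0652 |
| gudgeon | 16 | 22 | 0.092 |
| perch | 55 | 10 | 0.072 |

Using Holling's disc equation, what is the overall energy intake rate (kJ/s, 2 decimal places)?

R = Σλ_iE_i / (1 + Σλ_ih_i)
Numerator: 0.0652×44 + 0.092×16 + 0.072×55 = 8.301
Denominator: 1 + 0.0652×13 + 0.092×22 + 0.072×10 = 4.592
R = 8.301/4.592 = 1.808 kJ/s

1.81 kJ/s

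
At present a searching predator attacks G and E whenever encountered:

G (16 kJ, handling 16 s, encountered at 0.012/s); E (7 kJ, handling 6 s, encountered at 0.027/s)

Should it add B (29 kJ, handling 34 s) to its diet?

On G and E alone, R = ΣλE/(1+Σλh) = 0.381/1.354 = 0.2814 kJ/s.
B: E/h = 29/34 = 0.8529 kJ/s.
Since 0.8529 > R, including B increases the long-run rate.

Yes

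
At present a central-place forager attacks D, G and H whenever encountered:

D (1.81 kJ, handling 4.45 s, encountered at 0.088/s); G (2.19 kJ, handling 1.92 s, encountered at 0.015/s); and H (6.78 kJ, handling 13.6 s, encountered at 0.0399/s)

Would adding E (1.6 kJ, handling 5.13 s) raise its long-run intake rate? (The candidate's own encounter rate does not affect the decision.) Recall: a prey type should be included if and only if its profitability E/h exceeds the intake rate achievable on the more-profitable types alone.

Yes

On D, G and H alone, R = ΣλE/(1+Σλh) = 0.4627/1.963 = 0.2357 kJ/s.
E: E/h = 1.6/5.13 = 0.3119 kJ/s.
0.3119 > 0.2357, so adding E raises the average — include it.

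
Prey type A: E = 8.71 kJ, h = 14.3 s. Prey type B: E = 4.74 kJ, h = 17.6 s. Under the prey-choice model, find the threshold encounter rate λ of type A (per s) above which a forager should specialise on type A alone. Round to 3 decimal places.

0.055 per s

At the threshold, the rate on type A alone equals the profitability of type B: λ·8.71/(1 + λ·14.3) = 4.74/17.6 = 0.2693.
Rearranging, λ(8.71 − 0.2693×14.3) = 0.2693, so λ = 0.2693/4.859 = 0.05543 per s.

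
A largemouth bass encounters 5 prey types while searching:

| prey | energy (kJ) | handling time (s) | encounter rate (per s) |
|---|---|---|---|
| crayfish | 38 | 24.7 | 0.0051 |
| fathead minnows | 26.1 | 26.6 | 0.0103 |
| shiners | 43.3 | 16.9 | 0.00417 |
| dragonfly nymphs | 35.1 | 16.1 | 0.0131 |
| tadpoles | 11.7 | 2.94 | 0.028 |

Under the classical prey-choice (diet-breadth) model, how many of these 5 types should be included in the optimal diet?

5

E/h in descending order: tadpoles 3.98, shiners 2.56, dragonfly nymphs 2.18, crayfish 1.54, fathead minnows 0.981 kJ/s. The optimal diet is the largest prefix of this list for which every included type satisfies E_i/h_i > R on the types above it.
Rate on top 1: 0.3027. shiners: 2.56 > 0.3027 → include.
Rate on top 2: 0.4408. dragonfly nymphs: 2.18 > 0.4408 → include.
Rate on top 3: 0.7098. crayfish: 1.54 > 0.7098 → include.
Rate on top 4: 0.7799. fathead minnows: 0.981 > 0.7799 → include.
Optimal diet: tadpoles, shiners, dragonfly nymphs, crayfish, fathead minnows — 5 of 5 types.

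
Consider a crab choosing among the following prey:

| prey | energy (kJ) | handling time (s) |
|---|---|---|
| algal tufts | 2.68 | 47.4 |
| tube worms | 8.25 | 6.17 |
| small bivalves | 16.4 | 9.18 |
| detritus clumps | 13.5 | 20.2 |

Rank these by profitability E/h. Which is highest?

small bivalves

In descending order of E/h:
small bivalves: 16.4/9.18 = 1.79 kJ/s
tube worms: 8.25/6.17 = 1.34 kJ/s
detritus clumps: 13.5/20.2 = 0.668 kJ/s
algal tufts: 2.68/47.4 = 0.0565 kJ/s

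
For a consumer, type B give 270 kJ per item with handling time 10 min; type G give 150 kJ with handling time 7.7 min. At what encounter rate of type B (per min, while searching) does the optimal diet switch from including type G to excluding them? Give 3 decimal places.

0.259 per min

The zero-one rule: include type G iff E₂/h₂ > λE₁/(1+λh₁). Equality gives the switch point.
λE₁h₂ = E₂ + λE₂h₁ ⇒ λ = E₂/(E₁h₂ − E₂h₁) = 150/(2079 − 1500) = 0.2591 per min.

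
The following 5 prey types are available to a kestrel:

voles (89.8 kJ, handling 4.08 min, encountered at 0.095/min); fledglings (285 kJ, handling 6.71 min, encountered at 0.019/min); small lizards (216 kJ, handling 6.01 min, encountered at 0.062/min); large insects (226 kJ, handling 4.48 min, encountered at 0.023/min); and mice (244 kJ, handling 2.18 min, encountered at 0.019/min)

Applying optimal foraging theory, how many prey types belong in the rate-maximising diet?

5

Rank by E/h (kJ/min): mice 112, large insects 50.4, fledglings 42.5, small lizards 35.9, voles 22. Include each in turn until the next type's E/h falls below the running intake rate.
Rate on top 1: 4.452. large insects: 50.4 > 4.452 → include.
Rate on top 2: 8.593. fledglings: 42.5 > 8.593 → include.
Rate on top 3: 11.99. small lizards: 35.9 > 11.99 → include.
Rate on top 4: 17.42. voles: 22 > 17.42 → include.
Optimal diet: mice, large insects, fledglings, small lizards, voles — 5 of 5 types.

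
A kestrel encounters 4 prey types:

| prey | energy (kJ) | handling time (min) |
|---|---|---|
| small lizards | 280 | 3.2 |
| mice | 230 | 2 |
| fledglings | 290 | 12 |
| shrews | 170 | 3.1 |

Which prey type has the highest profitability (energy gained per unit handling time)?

mice

Profitability E/h (kJ/min): small lizards = 280/3.2 = 87.5, mice = 230/2 = 115, fledglings = 290/12 = 24.2, shrews = 170/3.1 = 54.8.
Ranked: mice > small lizards > shrews > fledglings.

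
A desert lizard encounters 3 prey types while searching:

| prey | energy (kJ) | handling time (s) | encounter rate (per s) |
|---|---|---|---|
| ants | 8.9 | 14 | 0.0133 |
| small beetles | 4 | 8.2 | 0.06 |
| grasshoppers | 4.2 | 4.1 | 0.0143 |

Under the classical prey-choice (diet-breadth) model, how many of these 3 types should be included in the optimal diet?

3

Profitabilities (E/h, kJ/s): grasshoppers 1.02, ants 0.636, small beetles 0.488. Add prey in this order while the next type's profitability exceeds the intake rate on those already taken.
Rate on top 1: 0.05673. ants: 0.636 > 0.05673 → include.
Rate on top 2: 0.1433. small beetles: 0.488 > 0.1433 → include.
Optimal diet: grasshoppers, ants, small beetles — 3 of 3 types.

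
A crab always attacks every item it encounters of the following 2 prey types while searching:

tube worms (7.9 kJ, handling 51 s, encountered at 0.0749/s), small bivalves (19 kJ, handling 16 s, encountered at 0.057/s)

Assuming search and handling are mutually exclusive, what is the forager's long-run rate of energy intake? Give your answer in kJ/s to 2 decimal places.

0.29 kJ/s

Energy encountered per unit search time: 0.0749×7.9 + 0.057×19 = 1.675 kJ/s.
Handling time per unit search time: 0.0749×51 + 0.057×16 = 4.732.
Rate = 1.675/(1 + 4.732) = 0.2922 kJ/s.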